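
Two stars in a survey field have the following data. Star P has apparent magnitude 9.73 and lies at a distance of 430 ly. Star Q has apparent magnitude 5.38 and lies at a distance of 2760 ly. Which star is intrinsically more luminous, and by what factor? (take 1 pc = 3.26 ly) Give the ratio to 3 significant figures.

Star Q is more luminous, by a factor of 2260.

Star P: d = 430 ly / 3.26 = 131.9 pc
Star P: M = m − 5 log₁₀ d + 5 = 9.73 − 5·2.1203 + 5 = 4.129
Star Q: d = 2760 ly / 3.26 = 846.6 pc
Star Q: M = m − 5 log₁₀ d + 5 = 5.38 − 5·2.9277 + 5 = -4.258
ΔM = M_P − M_Q = 4.129 − (-4.258) = 8.387; smaller M is more luminous → Star Q.
L ratio = 10^(0.4 |ΔM|) = 10^3.355 = 2264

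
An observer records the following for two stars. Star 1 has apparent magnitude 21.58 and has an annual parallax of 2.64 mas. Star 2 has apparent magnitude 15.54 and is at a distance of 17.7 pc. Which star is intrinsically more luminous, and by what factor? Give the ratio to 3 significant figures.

Star 1: p = 2.64 mas = 2.64×10^-3″ → d = 1/p = 378.8 pc
Star 1: M = m − 5 log₁₀ d + 5 = 21.58 − 5·2.5784 + 5 = 13.688
Star 2: M = m − 5 log₁₀ d + 5 = 15.54 − 5·1.2480 + 5 = 14.300
ΔM = M_1 − M_2 = 13.688 − (14.300) = -0.612; smaller M is more luminous → Star 1.
L ratio = 10^(0.4 |ΔM|) = 10^0.245 = 1.757

Star 1 is more luminous, by a factor of 1.76.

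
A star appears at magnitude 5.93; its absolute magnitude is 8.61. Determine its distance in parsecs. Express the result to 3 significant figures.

μ = m − M = -2.680
m − M = 5 log₁₀ d − 5
log₁₀ d = (m − M)/5 + 1 = 0.4640
d = 10^0.4640 = 2.911 pc

d ≈ 2.91 pc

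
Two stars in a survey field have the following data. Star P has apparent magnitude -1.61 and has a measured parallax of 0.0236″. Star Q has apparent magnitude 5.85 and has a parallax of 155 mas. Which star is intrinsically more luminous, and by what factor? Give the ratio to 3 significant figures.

Star P is more luminous, by a factor of 41600.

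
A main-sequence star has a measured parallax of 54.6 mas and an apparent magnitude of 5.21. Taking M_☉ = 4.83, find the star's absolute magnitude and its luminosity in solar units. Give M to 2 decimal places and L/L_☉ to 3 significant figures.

M ≈ 3.90; L/L_☉ ≈ 2.36

d = 1/p = 1000/54.6 mas = 18.32 pc
M = m − 5 log₁₀ d + 5 = 5.21 − 5·1.2628 + 5 = 3.896
M − M_☉ = 3.896 − 4.83 = -0.934
L/L_☉ = 10^(−0.4 × -0.934) = 2.364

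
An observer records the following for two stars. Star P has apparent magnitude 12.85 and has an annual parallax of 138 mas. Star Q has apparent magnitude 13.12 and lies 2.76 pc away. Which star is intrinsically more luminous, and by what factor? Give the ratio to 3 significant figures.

Star P: p = 138 mas = 0.138″ → d = 1/p = 7.246 pc
Star P: M = m − 5 log₁₀ d + 5 = 12.85 − 5·0.8601 + 5 = 13.549
Star Q: M = m − 5 log₁₀ d + 5 = 13.12 − 5·0.4409 + 5 = 15.915
ΔM = M_P − M_Q = 13.549 − (15.915) = -2.366; smaller M is more luminous → Star P.
L ratio = 10^(0.4 |ΔM|) = 10^0.946 = 8.839

Star P is more luminous, by a factor of 8.84.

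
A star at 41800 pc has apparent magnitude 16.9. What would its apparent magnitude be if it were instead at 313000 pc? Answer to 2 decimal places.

m ≈ 21.27

Flux ∝ 1/d², so Δm = 5 log₁₀(d₂/d₁) = 5 log₁₀(313000/41800) = 4.372
m₂ = m₁ + Δm = 16.9 + (4.372) = 21.272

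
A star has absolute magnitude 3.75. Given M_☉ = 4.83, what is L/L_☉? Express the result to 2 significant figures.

L/L_☉ ≈ 2.7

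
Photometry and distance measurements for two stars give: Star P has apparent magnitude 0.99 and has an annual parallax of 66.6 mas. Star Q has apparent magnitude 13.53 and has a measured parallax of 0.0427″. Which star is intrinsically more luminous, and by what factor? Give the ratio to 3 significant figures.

Star P is more luminous, by a factor of 42600.

Star P: p = 66.6 mas = 0.0666″ → d = 1/p = 15.02 pc
Star P: M = m − 5 log₁₀ d + 5 = 0.99 − 5·1.1765 + 5 = 0.107
Star Q: d = 1/p = 1/0.0427″ = 23.42 pc
Star Q: M = m − 5 log₁₀ d + 5 = 13.53 − 5·1.3696 + 5 = 11.682
ΔM = M_P − M_Q = 0.107 − (11.682) = -11.575; smaller M is more luminous → Star P.
L ratio = 10^(0.4 |ΔM|) = 10^4.630 = 42650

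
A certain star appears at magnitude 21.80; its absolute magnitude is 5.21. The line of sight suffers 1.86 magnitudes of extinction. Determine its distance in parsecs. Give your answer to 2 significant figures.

d ≈ 8800 pc

m − M = 5 log₁₀(d/10 pc) + A  ⇒  21.80 − (5.21) − 1.86 = 5 log₁₀(d/10)
14.730 = 5 log₁₀(d/10)
log₁₀ d = (m − M − A)/5 + 1 = 3.9460
d = 10^3.9460 = 8831 pc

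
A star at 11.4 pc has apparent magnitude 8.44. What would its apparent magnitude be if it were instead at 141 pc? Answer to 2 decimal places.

Flux ∝ 1/d², so Δm = 5 log₁₀(d₂/d₁) = 5 log₁₀(141/11.4) = 5.462
m₂ = m₁ + Δm = 8.44 + (5.462) = 13.902

m ≈ 13.90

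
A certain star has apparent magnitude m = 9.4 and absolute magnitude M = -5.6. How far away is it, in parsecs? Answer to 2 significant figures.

d ≈ 10000 pc

Distance modulus: m − M = 9.4 − (-5.6) = 15.000
m − M = 5 log₁₀ d − 5
log₁₀ d = (m − M)/5 + 1 = 4.0000
d = 10^4.0000 = 10000 pc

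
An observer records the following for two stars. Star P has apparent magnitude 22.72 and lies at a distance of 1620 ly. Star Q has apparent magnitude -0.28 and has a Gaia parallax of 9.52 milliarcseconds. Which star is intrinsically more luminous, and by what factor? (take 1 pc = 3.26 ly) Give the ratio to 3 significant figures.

Star Q is more luminous, by a factor of 7.08×10^7.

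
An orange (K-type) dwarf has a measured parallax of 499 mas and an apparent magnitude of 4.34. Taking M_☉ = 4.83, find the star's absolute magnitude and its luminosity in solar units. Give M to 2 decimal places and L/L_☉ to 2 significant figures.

M ≈ 7.83; L/L_☉ ≈ 0.063

d = 1/p = 1000/499 mas = 2.004 pc
M = m − 5 log₁₀ d + 5 = 4.34 − 5·0.3019 + 5 = 7.831
M − M_☉ = 7.831 − 4.83 = 3.001
L/L_☉ = 10^(−0.4 × 3.001) = 0.06307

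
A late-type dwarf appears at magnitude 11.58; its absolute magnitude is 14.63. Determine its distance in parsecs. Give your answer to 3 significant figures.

d ≈ 2.45 pc

μ = m − M = -3.050
m − M = 5 log₁₀ d − 5
log₁₀ d = (m − M)/5 + 1 = 0.3900
d = 10^0.3900 = 2.455 pc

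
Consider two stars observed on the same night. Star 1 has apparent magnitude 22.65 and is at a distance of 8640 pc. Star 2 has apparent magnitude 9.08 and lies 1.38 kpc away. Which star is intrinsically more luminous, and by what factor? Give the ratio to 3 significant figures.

Star 2 is more luminous, by a factor of 6830.

Star 1: M = m − 5 log₁₀ d + 5 = 22.65 − 5·3.9365 + 5 = 7.967
Star 2: d = 1.38 kpc = 1380 pc
Star 2: M = m − 5 log₁₀ d + 5 = 9.08 − 5·3.1399 + 5 = -1.619
ΔM = M_1 − M_2 = 7.967 − (-1.619) = 9.587; smaller M is more luminous → Star 2.
L ratio = 10^(0.4 |ΔM|) = 10^3.835 = 6835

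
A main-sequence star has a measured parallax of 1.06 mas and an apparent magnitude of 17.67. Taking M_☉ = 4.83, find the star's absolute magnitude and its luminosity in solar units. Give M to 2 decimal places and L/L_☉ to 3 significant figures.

M ≈ 7.80; L/L_☉ ≈ 0.0651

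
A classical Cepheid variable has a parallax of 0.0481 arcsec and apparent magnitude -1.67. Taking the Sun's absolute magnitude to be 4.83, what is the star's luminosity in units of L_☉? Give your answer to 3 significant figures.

L/L_☉ ≈ 1720

d = 1/p = 1/0.0481″ = 20.79 pc
M = m − 5 log₁₀ d + 5 = -1.67 − 5·1.3179 + 5 = -3.259
M − M_☉ = -3.259 − 4.83 = -8.089
L/L_☉ = 10^(−0.4 × -8.089) = 1721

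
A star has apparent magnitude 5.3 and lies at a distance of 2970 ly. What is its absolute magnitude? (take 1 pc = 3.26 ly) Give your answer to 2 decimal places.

M ≈ -4.50

d = 2970 ly / 3.26 = 911.0 pc
5 log₁₀(d/10 pc) = 5 log₁₀(911.0) − 5 = 9.798
M = m − 5 log₁₀(d/10) = 5.3 − 9.798 = -4.498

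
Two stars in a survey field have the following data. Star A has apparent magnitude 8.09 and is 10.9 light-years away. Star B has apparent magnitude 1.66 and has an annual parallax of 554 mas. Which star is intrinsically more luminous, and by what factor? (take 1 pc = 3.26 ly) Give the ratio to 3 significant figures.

Star A: d = 10.9 ly / 3.26 = 3.344 pc
Star A: M = m − 5 log₁₀ d + 5 = 8.09 − 5·0.5242 + 5 = 10.469
Star B: p = 554 mas = 0.554″ → d = 1/p = 1.805 pc
Star B: M = m − 5 log₁₀ d + 5 = 1.66 − 5·0.2565 + 5 = 5.378
ΔM = M_A − M_B = 10.469 − (5.378) = 5.091; smaller M is more luminous → Star B.
L ratio = 10^(0.4 |ΔM|) = 10^2.037 = 108.8

Star B is more luminous, by a factor of 109.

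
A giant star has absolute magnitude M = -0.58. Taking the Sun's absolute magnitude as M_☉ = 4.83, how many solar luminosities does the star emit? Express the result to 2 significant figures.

L/L_☉ ≈ 150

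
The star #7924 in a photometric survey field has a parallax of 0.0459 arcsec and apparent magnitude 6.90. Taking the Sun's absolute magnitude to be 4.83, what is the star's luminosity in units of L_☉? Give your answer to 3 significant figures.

L/L_☉ ≈ 0.705

d = 1/p = 1/0.0459″ = 21.79 pc
M = m − 5 log₁₀ d + 5 = 6.90 − 5·1.3382 + 5 = 5.209
M − M_☉ = 5.209 − 4.83 = 0.379
L/L_☉ = 10^(−0.4 × 0.379) = 0.7053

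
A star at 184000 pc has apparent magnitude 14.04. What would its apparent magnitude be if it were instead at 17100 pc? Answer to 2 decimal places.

Flux ∝ 1/d², so Δm = 5 log₁₀(d₂/d₁) = 5 log₁₀(17100/184000) = -5.159
m₂ = m₁ + Δm = 14.04 + (-5.159) = 8.881

m ≈ 8.88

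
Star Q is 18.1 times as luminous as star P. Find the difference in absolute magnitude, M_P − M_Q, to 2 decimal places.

M_P − M_Q ≈ 3.14

Pogson: ΔM = −2.5 log₁₀(ratio) = −2.5 log₁₀(18.1) = −2.5 × 1.2577 = -3.144
Star Q is brighter so has the smaller magnitude: M_P − M_Q is positive.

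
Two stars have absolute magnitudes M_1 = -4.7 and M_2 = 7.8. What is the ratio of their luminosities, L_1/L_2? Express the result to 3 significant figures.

L_1/L_2 ≈ 100000

ΔM = M_1 − M_2 = -12.5
L_1/L_2 = 10^(−0.4 ΔM) = 10^5.000 = 100000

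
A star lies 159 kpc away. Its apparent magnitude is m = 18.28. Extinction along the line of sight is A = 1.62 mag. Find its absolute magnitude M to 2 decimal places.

M ≈ -4.35

d = 159 kpc = 159000 pc
5 log₁₀(d/10 pc) = 5 log₁₀(159000) − 5 = 21.007
M = m − 5 log₁₀(d/10) − A = 18.28 − 21.007 − 1.62 = -4.347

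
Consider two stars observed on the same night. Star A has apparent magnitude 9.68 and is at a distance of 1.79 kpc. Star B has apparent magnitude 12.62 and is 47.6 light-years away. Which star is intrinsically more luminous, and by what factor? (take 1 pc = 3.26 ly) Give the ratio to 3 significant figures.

Star A: d = 1.79 kpc = 1790 pc
Star A: M = m − 5 log₁₀ d + 5 = 9.68 − 5·3.2529 + 5 = -1.584
Star B: d = 47.6 ly / 3.26 = 14.60 pc
Star B: M = m − 5 log₁₀ d + 5 = 12.62 − 5·1.1644 + 5 = 11.798
ΔM = M_A − M_B = -1.584 − (11.798) = -13.382; smaller M is more luminous → Star A.
L ratio = 10^(0.4 |ΔM|) = 10^5.353 = 225400

Star A is more luminous, by a factor of 225000.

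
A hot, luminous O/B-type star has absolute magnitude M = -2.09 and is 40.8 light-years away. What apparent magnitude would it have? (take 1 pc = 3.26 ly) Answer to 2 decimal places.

d = 40.8 ly / 3.26 = 12.52 pc
m = M + 5 log₁₀ d − 5 = -2.09 + 5·1.0974 − 5 = -1.603

m ≈ -1.60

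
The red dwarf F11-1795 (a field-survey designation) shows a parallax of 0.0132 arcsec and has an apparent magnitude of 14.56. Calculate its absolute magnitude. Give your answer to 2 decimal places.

M ≈ 10.16

d = 1/p = 1/0.0132″ = 75.76 pc
5 log₁₀(d/10 pc) = 5 log₁₀(75.76) − 5 = 4.397
M = m − 5 log₁₀(d/10) = 14.56 − 4.397 = 10.163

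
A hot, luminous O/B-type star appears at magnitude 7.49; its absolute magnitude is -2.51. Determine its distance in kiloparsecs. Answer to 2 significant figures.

d ≈ 1.0 kpc

Distance modulus: m − M = 7.49 − (-2.51) = 10.000
m − M = 5 log₁₀ d − 5
log₁₀ d = (m − M)/5 + 1 = 3.0000
d = 10^3.0000 = 1000 pc
= 1.000 kpc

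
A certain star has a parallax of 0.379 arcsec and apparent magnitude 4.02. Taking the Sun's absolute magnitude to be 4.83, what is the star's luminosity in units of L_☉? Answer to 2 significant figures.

L/L_☉ ≈ 0.15

d = 1/p = 1/0.379″ = 2.639 pc
M = m − 5 log₁₀ d + 5 = 4.02 − 5·0.4214 + 5 = 6.913
M − M_☉ = 6.913 − 4.83 = 2.083
L/L_☉ = 10^(−0.4 × 2.083) = 0.1468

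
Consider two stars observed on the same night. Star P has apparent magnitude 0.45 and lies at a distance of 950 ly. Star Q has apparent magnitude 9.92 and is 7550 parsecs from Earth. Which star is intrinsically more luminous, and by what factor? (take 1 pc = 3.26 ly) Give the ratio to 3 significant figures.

Star P is more luminous, by a factor of 9.14.

Star P: d = 950 ly / 3.26 = 291.4 pc
Star P: M = m − 5 log₁₀ d + 5 = 0.45 − 5·2.4645 + 5 = -6.873
Star Q: M = m − 5 log₁₀ d + 5 = 9.92 − 5·3.8779 + 5 = -4.470
ΔM = M_P − M_Q = -6.873 − (-4.470) = -2.403; smaller M is more luminous → Star P.
L ratio = 10^(0.4 |ΔM|) = 10^0.961 = 9.144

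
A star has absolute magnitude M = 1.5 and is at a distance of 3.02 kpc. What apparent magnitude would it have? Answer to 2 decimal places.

m ≈ 13.90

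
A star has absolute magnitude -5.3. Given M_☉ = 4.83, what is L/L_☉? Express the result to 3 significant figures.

L/L_☉ ≈ 11300

M − M_☉ = -5.3 − 4.83 = -10.130
L/L_☉ = 10^(−0.4 (M − M_☉)) = 10^4.052 = 11270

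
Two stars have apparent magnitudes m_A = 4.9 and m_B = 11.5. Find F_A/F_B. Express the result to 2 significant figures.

F_A/F_B ≈ 440

Δm = 4.9 − (11.5) = -6.6
Flux ratio = 10^(−0.4 Δm) = 10^(−0.4 × -6.6) = 10^2.640 = 436.5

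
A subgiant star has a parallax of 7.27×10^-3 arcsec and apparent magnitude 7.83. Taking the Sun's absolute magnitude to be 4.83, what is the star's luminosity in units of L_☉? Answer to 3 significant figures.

L/L_☉ ≈ 11.9

d = 1/p = 1/7.27×10^-3″ = 137.6 pc
M = m − 5 log₁₀ d + 5 = 7.83 − 5·2.1385 + 5 = 2.138
M − M_☉ = 2.138 − 4.83 = -2.692
L/L_☉ = 10^(−0.4 × -2.692) = 11.94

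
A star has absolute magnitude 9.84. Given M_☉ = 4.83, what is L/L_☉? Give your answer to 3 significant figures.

L/L_☉ ≈ 9.91×10^-3

M − M_☉ = 9.84 − 4.83 = 5.010
L/L_☉ = 10^(−0.4 (M − M_☉)) = 10^-2.004 = 9.908×10^-3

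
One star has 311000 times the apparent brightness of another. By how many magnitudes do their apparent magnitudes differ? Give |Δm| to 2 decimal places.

|Δm| ≈ 13.73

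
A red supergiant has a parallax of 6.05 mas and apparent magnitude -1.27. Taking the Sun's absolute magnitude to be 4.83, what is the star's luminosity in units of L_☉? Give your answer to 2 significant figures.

L/L_☉ ≈ 75000

d = 1/p = 1000/6.05 mas = 165.3 pc
M = m − 5 log₁₀ d + 5 = -1.27 − 5·2.2182 + 5 = -7.361
M − M_☉ = -7.361 − 4.83 = -12.191
L/L_☉ = 10^(−0.4 × -12.191) = 75250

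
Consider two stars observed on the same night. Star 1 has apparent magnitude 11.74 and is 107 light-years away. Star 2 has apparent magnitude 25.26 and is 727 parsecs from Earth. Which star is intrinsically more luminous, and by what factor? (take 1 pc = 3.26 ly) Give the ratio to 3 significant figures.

Star 1: d = 107 ly / 3.26 = 32.82 pc
Star 1: M = m − 5 log₁₀ d + 5 = 11.74 − 5·1.5162 + 5 = 9.159
Star 2: M = m − 5 log₁₀ d + 5 = 25.26 − 5·2.8615 + 5 = 15.952
ΔM = M_1 − M_2 = 9.159 − (15.952) = -6.793; smaller M is more luminous → Star 1.
L ratio = 10^(0.4 |ΔM|) = 10^2.717 = 521.5

Star 1 is more luminous, by a factor of 522.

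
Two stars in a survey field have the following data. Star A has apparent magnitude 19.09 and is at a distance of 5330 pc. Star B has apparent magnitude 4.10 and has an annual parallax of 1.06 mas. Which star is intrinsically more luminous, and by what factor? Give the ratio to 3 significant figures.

Star A: M = m − 5 log₁₀ d + 5 = 19.09 − 5·3.7267 + 5 = 5.456
Star B: p = 1.06 mas = 1.06×10^-3″ → d = 1/p = 943.4 pc
Star B: M = m − 5 log₁₀ d + 5 = 4.10 − 5·2.9747 + 5 = -5.773
ΔM = M_A − M_B = 5.456 − (-5.773) = 11.230; smaller M is more luminous → Star B.
L ratio = 10^(0.4 |ΔM|) = 10^4.492 = 31040

Star B is more luminous, by a factor of 31000.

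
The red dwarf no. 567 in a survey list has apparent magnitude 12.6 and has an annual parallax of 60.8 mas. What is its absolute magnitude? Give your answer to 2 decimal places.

M ≈ 11.52

p = 60.8 mas = 0.0608″ → d = 1/p = 16.45 pc
5 log₁₀(d/10 pc) = 5 log₁₀(16.45) − 5 = 1.080
M = m − 5 log₁₀(d/10) = 12.6 − 1.080 = 11.520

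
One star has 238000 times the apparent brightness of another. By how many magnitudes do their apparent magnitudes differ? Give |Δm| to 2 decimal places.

|Δm| ≈ 13.44

Pogson: Δm = −2.5 log₁₀(ratio) = −2.5 log₁₀(238000) = −2.5 × 5.3766 = -13.441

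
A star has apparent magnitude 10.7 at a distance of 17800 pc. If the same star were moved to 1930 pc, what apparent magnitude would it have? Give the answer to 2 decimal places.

m ≈ 5.88

Flux ∝ 1/d², so Δm = 5 log₁₀(d₂/d₁) = 5 log₁₀(1930/17800) = -4.824
m₂ = m₁ + Δm = 10.7 + (-4.824) = 5.876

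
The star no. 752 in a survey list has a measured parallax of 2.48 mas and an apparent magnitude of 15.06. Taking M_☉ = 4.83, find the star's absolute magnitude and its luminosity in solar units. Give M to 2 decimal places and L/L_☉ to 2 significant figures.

M ≈ 7.03; L/L_☉ ≈ 0.13

d = 1/p = 1000/2.48 mas = 403.2 pc
M = m − 5 log₁₀ d + 5 = 15.06 − 5·2.6055 + 5 = 7.032
M − M_☉ = 7.032 − 4.83 = 2.202
L/L_☉ = 10^(−0.4 × 2.202) = 0.1316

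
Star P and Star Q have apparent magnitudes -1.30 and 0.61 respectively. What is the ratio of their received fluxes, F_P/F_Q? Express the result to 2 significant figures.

Δm = -1.30 − (0.61) = -1.91
Flux ratio = 10^(−0.4 Δm) = 10^(−0.4 × -1.91) = 10^0.764 = 5.808

F_P/F_Q ≈ 5.8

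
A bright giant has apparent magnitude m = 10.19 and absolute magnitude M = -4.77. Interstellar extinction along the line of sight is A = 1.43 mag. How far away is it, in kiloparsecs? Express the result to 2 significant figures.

d ≈ 5.1 kpc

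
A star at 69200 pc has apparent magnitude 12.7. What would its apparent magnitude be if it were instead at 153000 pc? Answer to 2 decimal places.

m ≈ 14.42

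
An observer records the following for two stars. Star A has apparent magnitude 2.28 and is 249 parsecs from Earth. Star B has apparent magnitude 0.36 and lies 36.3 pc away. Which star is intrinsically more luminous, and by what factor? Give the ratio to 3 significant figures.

Star A is more luminous, by a factor of 8.03.

Star A: M = m − 5 log₁₀ d + 5 = 2.28 − 5·2.3962 + 5 = -4.701
Star B: M = m − 5 log₁₀ d + 5 = 0.36 − 5·1.5599 + 5 = -2.440
ΔM = M_A − M_B = -4.701 − (-2.440) = -2.261; smaller M is more luminous → Star A.
L ratio = 10^(0.4 |ΔM|) = 10^0.905 = 8.028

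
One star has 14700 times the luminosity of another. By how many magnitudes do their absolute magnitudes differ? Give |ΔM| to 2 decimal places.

Pogson: ΔM = −2.5 log₁₀(ratio) = −2.5 log₁₀(14700) = −2.5 × 4.1673 = -10.418

|ΔM| ≈ 10.42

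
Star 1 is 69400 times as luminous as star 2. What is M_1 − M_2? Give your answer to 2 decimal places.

M_1 − M_2 ≈ -12.10

Pogson: ΔM = −2.5 log₁₀(ratio) = −2.5 log₁₀(69400) = −2.5 × 4.8414 = -12.103
Star 1 is brighter, so it has the smaller magnitude: the difference is negative.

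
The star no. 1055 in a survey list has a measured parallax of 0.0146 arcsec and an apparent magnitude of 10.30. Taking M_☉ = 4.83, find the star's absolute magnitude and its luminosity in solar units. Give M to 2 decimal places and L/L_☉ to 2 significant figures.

d = 1/p = 1/0.0146″ = 68.49 pc
M = m − 5 log₁₀ d + 5 = 10.30 − 5·1.8356 + 5 = 6.122
M − M_☉ = 6.122 − 4.83 = 1.292
L/L_☉ = 10^(−0.4 × 1.292) = 0.3043

M ≈ 6.12; L/L_☉ ≈ 0.30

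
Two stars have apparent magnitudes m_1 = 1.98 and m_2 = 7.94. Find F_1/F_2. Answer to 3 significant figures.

F_1/F_2 ≈ 242

Magnitude difference = -5.96
Flux ratio = 10^(−0.4 Δm) = 10^(−0.4 × -5.96) = 10^2.384 = 242.1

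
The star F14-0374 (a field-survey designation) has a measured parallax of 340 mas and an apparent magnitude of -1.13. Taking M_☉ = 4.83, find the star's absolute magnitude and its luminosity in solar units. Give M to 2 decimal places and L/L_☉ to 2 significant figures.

M ≈ 1.53; L/L_☉ ≈ 21

d = 1/p = 1000/340 mas = 2.941 pc
M = m − 5 log₁₀ d + 5 = -1.13 − 5·0.4685 + 5 = 1.527
M − M_☉ = 1.527 − 4.83 = -3.303
L/L_☉ = 10^(−0.4 × -3.303) = 20.94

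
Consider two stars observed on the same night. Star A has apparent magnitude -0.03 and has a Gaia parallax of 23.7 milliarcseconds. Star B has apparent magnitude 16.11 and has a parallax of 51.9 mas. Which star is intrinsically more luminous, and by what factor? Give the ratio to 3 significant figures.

Star A: p = 23.7 mas = 0.0237″ → d = 1/p = 42.19 pc
Star A: M = m − 5 log₁₀ d + 5 = -0.03 − 5·1.6253 + 5 = -3.156
Star B: p = 51.9 mas = 0.0519″ → d = 1/p = 19.27 pc
Star B: M = m − 5 log₁₀ d + 5 = 16.11 − 5·1.2848 + 5 = 14.686
ΔM = M_A − M_B = -3.156 − (14.686) = -17.842; smaller M is more luminous → Star A.
L ratio = 10^(0.4 |ΔM|) = 10^7.137 = 1.370×10^7

Star A is more luminous, by a factor of 1.37×10^7.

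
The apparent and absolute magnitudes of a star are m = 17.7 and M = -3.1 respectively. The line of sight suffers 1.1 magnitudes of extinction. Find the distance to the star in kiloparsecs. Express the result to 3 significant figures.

m − M = 5 log₁₀(d/10 pc) + A  ⇒  17.7 − (-3.1) − 1.1 = 5 log₁₀(d/10)
19.700 = 5 log₁₀(d/10)
log₁₀ d = (m − M − A)/5 + 1 = 4.9400
d = 10^4.9400 = 87100 pc
= 87.10 kpc

d ≈ 87.1 kpc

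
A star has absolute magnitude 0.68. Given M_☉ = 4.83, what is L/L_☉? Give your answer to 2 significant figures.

L/L_☉ ≈ 46

M − M_☉ = 0.68 − 4.83 = -4.150
L/L_☉ = 10^(−0.4 (M − M_☉)) = 10^1.660 = 45.71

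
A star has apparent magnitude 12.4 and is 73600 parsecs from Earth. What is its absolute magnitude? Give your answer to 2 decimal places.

5 log₁₀(d/10 pc) = 5 log₁₀(73600) − 5 = 19.334
M = m − 5 log₁₀(d/10) = 12.4 − 19.334 = -6.934

M ≈ -6.93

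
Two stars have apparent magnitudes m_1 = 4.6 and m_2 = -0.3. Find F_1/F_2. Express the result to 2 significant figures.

Magnitude difference = 4.9
Flux ratio = 10^(−0.4 Δm) = 10^(−0.4 × 4.9) = 10^-1.960 = 0.01096

F_1/F_2 ≈ 0.011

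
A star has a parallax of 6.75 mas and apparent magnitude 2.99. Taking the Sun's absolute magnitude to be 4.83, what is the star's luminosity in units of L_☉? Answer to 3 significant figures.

L/L_☉ ≈ 1200

d = 1/p = 1000/6.75 mas = 148.1 pc
M = m − 5 log₁₀ d + 5 = 2.99 − 5·2.1707 + 5 = -2.863
M − M_☉ = -2.863 − 4.83 = -7.693
L/L_☉ = 10^(−0.4 × -7.693) = 1195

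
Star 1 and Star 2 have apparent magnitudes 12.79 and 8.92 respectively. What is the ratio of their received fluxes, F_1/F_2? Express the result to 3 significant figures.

F_1/F_2 ≈ 0.0283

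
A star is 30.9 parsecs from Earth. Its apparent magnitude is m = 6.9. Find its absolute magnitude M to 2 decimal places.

M ≈ 4.45

5 log₁₀(d/10 pc) = 5 log₁₀(30.90) − 5 = 2.450
M = m − 5 log₁₀(d/10) = 6.9 − 2.450 = 4.450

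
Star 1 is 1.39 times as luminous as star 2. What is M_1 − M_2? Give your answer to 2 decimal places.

Pogson: ΔM = −2.5 log₁₀(ratio) = −2.5 log₁₀(1.39) = −2.5 × 0.1430 = -0.358
Star 1 is brighter, so it has the smaller magnitude: the difference is negative.

M_1 − M_2 ≈ -0.36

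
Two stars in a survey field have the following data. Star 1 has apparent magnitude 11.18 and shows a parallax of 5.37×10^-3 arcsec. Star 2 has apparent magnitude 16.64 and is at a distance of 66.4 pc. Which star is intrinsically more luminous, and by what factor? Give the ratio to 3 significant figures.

Star 1: d = 1/p = 1/5.37×10^-3″ = 186.2 pc
Star 1: M = m − 5 log₁₀ d + 5 = 11.18 − 5·2.2700 + 5 = 4.830
Star 2: M = m − 5 log₁₀ d + 5 = 16.64 − 5·1.8222 + 5 = 12.529
ΔM = M_1 − M_2 = 4.830 − (12.529) = -7.699; smaller M is more luminous → Star 1.
L ratio = 10^(0.4 |ΔM|) = 10^3.080 = 1201

Star 1 is more luminous, by a factor of 1200.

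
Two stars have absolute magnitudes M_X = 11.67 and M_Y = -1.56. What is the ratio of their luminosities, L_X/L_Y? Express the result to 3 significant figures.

L_X/L_Y ≈ 5.11×10^-6

ΔM = M_X − M_Y = 13.23
L_X/L_Y = 10^(−0.4 ΔM) = 10^-5.292 = 5.105×10^-6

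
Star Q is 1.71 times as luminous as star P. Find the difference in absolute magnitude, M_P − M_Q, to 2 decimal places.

Pogson: ΔM = −2.5 log₁₀(ratio) = −2.5 log₁₀(1.71) = −2.5 × 0.2330 = -0.582
Star Q is brighter so has the smaller magnitude: M_P − M_Q is positive.

M_P − M_Q ≈ 0.58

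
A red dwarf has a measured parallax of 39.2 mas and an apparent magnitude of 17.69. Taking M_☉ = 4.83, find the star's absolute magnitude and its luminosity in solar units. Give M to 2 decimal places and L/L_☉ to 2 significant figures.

M ≈ 15.66; L/L_☉ ≈ 4.7×10^-5

d = 1/p = 1000/39.2 mas = 25.51 pc
M = m − 5 log₁₀ d + 5 = 17.69 − 5·1.4067 + 5 = 15.656
M − M_☉ = 15.656 − 4.83 = 10.826
L/L_☉ = 10^(−0.4 × 10.826) = 4.671×10^-5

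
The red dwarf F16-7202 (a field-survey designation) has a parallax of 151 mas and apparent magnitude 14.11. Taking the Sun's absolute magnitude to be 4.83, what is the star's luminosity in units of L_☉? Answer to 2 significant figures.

L/L_☉ ≈ 8.5×10^-5

d = 1/p = 1000/151 mas = 6.623 pc
M = m − 5 log₁₀ d + 5 = 14.11 − 5·0.8210 + 5 = 15.005
M − M_☉ = 15.005 − 4.83 = 10.175
L/L_☉ = 10^(−0.4 × 10.175) = 8.512×10^-5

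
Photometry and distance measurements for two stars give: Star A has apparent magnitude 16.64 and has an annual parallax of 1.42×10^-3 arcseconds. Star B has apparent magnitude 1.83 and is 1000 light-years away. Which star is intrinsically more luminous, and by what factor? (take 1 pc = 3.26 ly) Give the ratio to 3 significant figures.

Star B is more luminous, by a factor of 159000.

Star A: d = 1/p = 1/1.42×10^-3″ = 704.2 pc
Star A: M = m − 5 log₁₀ d + 5 = 16.64 − 5·2.8477 + 5 = 7.401
Star B: d = 1000 ly / 3.26 = 306.7 pc
Star B: M = m − 5 log₁₀ d + 5 = 1.83 − 5·2.4868 + 5 = -5.604
ΔM = M_A − M_B = 7.401 − (-5.604) = 13.005; smaller M is more luminous → Star B.
L ratio = 10^(0.4 |ΔM|) = 10^5.202 = 159300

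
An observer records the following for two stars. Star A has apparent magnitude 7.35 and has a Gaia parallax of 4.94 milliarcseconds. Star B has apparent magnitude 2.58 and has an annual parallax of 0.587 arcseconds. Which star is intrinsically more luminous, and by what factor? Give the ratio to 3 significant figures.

Star A is more luminous, by a factor of 175.

Star A: p = 4.94 mas = 4.94×10^-3″ → d = 1/p = 202.4 pc
Star A: M = m − 5 log₁₀ d + 5 = 7.35 − 5·2.3063 + 5 = 0.819
Star B: d = 1/p = 1/0.587″ = 1.704 pc
Star B: M = m − 5 log₁₀ d + 5 = 2.58 − 5·0.2314 + 5 = 6.423
ΔM = M_A − M_B = 0.819 − (6.423) = -5.605; smaller M is more luminous → Star A.
L ratio = 10^(0.4 |ΔM|) = 10^2.242 = 174.5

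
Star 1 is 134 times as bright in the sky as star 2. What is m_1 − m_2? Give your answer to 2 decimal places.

m_1 − m_2 ≈ -5.32

Pogson: Δm = −2.5 log₁₀(ratio) = −2.5 log₁₀(134) = −2.5 × 2.1271 = -5.318
Star 1 is brighter, so it has the smaller magnitude: the difference is negative.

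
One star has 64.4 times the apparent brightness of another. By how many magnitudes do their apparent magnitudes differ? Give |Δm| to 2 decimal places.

Pogson: Δm = −2.5 log₁₀(ratio) = −2.5 log₁₀(64.4) = −2.5 × 1.8089 = -4.522

|Δm| ≈ 4.52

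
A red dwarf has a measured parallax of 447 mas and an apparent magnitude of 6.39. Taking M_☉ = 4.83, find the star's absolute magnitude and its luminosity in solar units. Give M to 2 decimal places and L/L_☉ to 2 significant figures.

d = 1/p = 1000/447 mas = 2.237 pc
M = m − 5 log₁₀ d + 5 = 6.39 − 5·0.3497 + 5 = 9.642
M − M_☉ = 9.642 − 4.83 = 4.812
L/L_☉ = 10^(−0.4 × 4.812) = 0.01190

M ≈ 9.64; L/L_☉ ≈ 0.012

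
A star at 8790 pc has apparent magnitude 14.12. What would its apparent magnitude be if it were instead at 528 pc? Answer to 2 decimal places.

m ≈ 8.01

Flux ∝ 1/d², so Δm = 5 log₁₀(d₂/d₁) = 5 log₁₀(528/8790) = -6.107
m₂ = m₁ + Δm = 14.12 + (-6.107) = 8.013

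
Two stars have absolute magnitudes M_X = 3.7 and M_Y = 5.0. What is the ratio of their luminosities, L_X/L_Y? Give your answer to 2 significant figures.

L_X/L_Y ≈ 3.3

ΔM = M_X − M_Y = -1.3
L_X/L_Y = 10^(−0.4 ΔM) = 10^0.520 = 3.311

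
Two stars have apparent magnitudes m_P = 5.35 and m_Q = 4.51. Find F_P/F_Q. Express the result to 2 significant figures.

Magnitude difference = 0.84
Flux ratio = 10^(−0.4 Δm) = 10^(−0.4 × 0.84) = 10^-0.336 = 0.4613

F_P/F_Q ≈ 0.46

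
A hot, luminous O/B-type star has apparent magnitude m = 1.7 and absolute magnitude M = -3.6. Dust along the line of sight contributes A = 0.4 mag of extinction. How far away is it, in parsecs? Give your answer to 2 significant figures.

d ≈ 95 pc

m − M = 5 log₁₀(d/10 pc) + A  ⇒  1.7 − (-3.6) − 0.4 = 5 log₁₀(d/10)
4.900 = 5 log₁₀(d/10)
log₁₀ d = (m − M − A)/5 + 1 = 1.9800
d = 10^1.9800 = 95.50 pc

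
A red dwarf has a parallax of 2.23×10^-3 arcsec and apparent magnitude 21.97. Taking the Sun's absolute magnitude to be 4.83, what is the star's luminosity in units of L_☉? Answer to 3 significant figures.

d = 1/p = 1/2.23×10^-3″ = 448.4 pc
M = m − 5 log₁₀ d + 5 = 21.97 − 5·2.6517 + 5 = 13.712
M − M_☉ = 13.712 − 4.83 = 8.882
L/L_☉ = 10^(−0.4 × 8.882) = 2.801×10^-4

L/L_☉ ≈ 2.80×10^-4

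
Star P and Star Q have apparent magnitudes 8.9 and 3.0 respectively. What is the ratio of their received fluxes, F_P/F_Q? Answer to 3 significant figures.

Δm = 8.9 − (3.0) = 5.9
Flux ratio = 10^(−0.4 Δm) = 10^(−0.4 × 5.9) = 10^-2.360 = 4.365×10^-3

F_P/F_Q ≈ 4.37×10^-3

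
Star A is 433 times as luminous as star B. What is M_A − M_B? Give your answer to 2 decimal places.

M_A − M_B ≈ -6.59

Pogson: ΔM = −2.5 log₁₀(ratio) = −2.5 log₁₀(433) = −2.5 × 2.6365 = -6.591
Star A is brighter, so it has the smaller magnitude: the difference is negative.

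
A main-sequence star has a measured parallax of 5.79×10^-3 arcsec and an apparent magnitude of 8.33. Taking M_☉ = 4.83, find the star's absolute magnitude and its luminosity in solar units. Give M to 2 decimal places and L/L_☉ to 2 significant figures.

M ≈ 2.14; L/L_☉ ≈ 12

d = 1/p = 1/5.79×10^-3″ = 172.7 pc
M = m − 5 log₁₀ d + 5 = 8.33 − 5·2.2373 + 5 = 2.143
M − M_☉ = 2.143 − 4.83 = -2.687
L/L_☉ = 10^(−0.4 × -2.687) = 11.88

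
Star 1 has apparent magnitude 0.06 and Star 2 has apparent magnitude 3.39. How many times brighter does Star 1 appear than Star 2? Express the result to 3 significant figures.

21.5

Magnitude difference = -3.33
Flux ratio = 10^(−0.4 Δm) = 10^(−0.4 × -3.33) = 10^1.332 = 21.48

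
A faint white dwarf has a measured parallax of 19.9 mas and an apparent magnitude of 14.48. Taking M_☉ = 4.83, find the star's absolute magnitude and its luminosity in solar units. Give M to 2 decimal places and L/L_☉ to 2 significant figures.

M ≈ 10.97; L/L_☉ ≈ 3.5×10^-3

d = 1/p = 1000/19.9 mas = 50.25 pc
M = m − 5 log₁₀ d + 5 = 14.48 − 5·1.7011 + 5 = 10.974
M − M_☉ = 10.974 − 4.83 = 6.144
L/L_☉ = 10^(−0.4 × 6.144) = 3.486×10^-3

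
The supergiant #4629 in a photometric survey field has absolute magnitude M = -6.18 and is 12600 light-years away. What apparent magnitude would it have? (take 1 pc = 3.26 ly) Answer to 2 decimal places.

d = 12600 ly / 3.26 = 3865 pc
m = M + 5 log₁₀ d − 5 = -6.18 + 5·3.5872 − 5 = 6.756

m ≈ 6.76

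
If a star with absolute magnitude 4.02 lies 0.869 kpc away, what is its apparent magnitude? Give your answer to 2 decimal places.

m ≈ 13.72

d = 0.869 kpc = 869.0 pc
m = M + 5 log₁₀ d − 5 = 4.02 + 5·2.9390 − 5 = 13.715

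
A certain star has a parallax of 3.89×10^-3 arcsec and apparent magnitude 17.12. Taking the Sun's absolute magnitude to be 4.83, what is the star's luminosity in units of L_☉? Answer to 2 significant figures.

L/L_☉ ≈ 8.0×10^-3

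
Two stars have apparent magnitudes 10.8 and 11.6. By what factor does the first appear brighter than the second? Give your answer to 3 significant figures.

Δm = 10.8 − (11.6) = -0.8
Flux ratio = 10^(−0.4 Δm) = 10^(−0.4 × -0.8) = 10^0.320 = 2.089

2.09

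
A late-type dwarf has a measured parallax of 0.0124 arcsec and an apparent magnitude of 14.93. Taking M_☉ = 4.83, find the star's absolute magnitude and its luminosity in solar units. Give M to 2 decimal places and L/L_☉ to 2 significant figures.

d = 1/p = 1/0.0124″ = 80.65 pc
M = m − 5 log₁₀ d + 5 = 14.93 − 5·1.9066 + 5 = 10.397
M − M_☉ = 10.397 − 4.83 = 5.567
L/L_☉ = 10^(−0.4 × 5.567) = 5.931×10^-3

M ≈ 10.40; L/L_☉ ≈ 5.9×10^-3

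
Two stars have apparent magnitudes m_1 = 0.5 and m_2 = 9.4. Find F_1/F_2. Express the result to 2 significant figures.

F_1/F_2 ≈ 3600

Δm = 0.5 − (9.4) = -8.9
Flux ratio = 10^(−0.4 Δm) = 10^(−0.4 × -8.9) = 10^3.560 = 3631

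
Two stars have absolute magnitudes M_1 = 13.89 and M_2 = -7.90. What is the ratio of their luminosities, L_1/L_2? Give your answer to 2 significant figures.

ΔM = M_1 − M_2 = 21.79
L_1/L_2 = 10^(−0.4 ΔM) = 10^-8.716 = 1.923×10^-9

L_1/L_2 ≈ 1.9×10^-9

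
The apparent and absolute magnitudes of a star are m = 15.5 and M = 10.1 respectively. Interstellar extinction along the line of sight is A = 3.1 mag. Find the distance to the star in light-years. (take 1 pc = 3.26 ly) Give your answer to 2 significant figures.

d ≈ 94 ly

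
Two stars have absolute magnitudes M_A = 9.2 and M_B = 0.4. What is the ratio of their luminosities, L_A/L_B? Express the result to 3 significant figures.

L_A/L_B ≈ 3.02×10^-4

ΔM = M_A − M_B = 8.8
L_A/L_B = 10^(−0.4 ΔM) = 10^-3.520 = 3.020×10^-4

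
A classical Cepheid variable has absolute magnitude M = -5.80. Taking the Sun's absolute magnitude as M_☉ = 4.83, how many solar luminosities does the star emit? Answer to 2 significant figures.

L/L_☉ ≈ 18000

M − M_☉ = -5.80 − 4.83 = -10.630
L/L_☉ = 10^(−0.4 (M − M_☉)) = 10^4.252 = 17860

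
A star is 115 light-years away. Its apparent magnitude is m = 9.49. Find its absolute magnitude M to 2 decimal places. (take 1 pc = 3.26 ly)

M ≈ 6.75

d = 115 ly / 3.26 = 35.28 pc
5 log₁₀(d/10 pc) = 5 log₁₀(35.28) − 5 = 2.737
M = m − 5 log₁₀(d/10) = 9.49 − 2.737 = 6.753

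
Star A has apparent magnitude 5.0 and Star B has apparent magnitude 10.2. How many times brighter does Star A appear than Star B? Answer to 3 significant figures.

120

Magnitude difference = -5.2
Flux ratio = 10^(−0.4 Δm) = 10^(−0.4 × -5.2) = 10^2.080 = 120.2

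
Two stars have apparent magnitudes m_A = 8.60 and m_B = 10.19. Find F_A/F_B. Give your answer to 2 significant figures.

F_A/F_B ≈ 4.3

Δm = 8.60 − (10.19) = -1.59
Flux ratio = 10^(−0.4 Δm) = 10^(−0.4 × -1.59) = 10^0.636 = 4.325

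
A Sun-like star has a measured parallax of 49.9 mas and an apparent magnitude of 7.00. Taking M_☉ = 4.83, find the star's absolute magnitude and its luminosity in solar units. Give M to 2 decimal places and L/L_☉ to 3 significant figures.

M ≈ 5.49; L/L_☉ ≈ 0.544

d = 1/p = 1000/49.9 mas = 20.04 pc
M = m − 5 log₁₀ d + 5 = 7.00 − 5·1.3019 + 5 = 5.491
M − M_☉ = 5.491 − 4.83 = 0.661
L/L_☉ = 10^(−0.4 × 0.661) = 0.5443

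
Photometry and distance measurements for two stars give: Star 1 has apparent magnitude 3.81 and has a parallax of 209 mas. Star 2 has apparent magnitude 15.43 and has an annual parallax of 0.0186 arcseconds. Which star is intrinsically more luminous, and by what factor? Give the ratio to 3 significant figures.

Star 1 is more luminous, by a factor of 352.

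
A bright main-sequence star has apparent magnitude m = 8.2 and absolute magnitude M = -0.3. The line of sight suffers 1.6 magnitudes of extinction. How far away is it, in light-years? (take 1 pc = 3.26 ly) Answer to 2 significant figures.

m − M = 5 log₁₀(d/10 pc) + A  ⇒  8.2 − (-0.3) − 1.6 = 5 log₁₀(d/10)
6.900 = 5 log₁₀(d/10)
log₁₀ d = (m − M − A)/5 + 1 = 2.3800
d = 10^2.3800 = 239.9 pc
= 782.0 ly

d ≈ 780 ly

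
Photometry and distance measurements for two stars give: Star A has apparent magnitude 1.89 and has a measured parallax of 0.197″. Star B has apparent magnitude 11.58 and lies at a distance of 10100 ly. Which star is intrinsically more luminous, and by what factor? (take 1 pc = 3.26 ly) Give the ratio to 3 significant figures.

Star B is more luminous, by a factor of 49.6.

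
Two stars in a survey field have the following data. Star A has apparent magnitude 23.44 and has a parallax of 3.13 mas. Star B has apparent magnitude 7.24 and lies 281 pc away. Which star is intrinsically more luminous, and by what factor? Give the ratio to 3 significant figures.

Star A: p = 3.13 mas = 3.13×10^-3″ → d = 1/p = 319.5 pc
Star A: M = m − 5 log₁₀ d + 5 = 23.44 − 5·2.5045 + 5 = 15.918
Star B: M = m − 5 log₁₀ d + 5 = 7.24 − 5·2.4487 + 5 = -0.004
ΔM = M_A − M_B = 15.918 − (-0.004) = 15.921; smaller M is more luminous → Star B.
L ratio = 10^(0.4 |ΔM|) = 10^6.369 = 2.336×10^6

Star B is more luminous, by a factor of 2.34×10^6.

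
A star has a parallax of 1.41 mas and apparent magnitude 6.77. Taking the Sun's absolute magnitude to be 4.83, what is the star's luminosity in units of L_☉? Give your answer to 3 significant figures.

d = 1/p = 1000/1.41 mas = 709.2 pc
M = m − 5 log₁₀ d + 5 = 6.77 − 5·2.8508 + 5 = -2.484
M − M_☉ = -2.484 − 4.83 = -7.314
L/L_☉ = 10^(−0.4 × -7.314) = 842.5

L/L_☉ ≈ 842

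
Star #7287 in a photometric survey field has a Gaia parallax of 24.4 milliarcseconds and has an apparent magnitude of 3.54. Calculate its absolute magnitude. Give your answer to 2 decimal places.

M ≈ 0.48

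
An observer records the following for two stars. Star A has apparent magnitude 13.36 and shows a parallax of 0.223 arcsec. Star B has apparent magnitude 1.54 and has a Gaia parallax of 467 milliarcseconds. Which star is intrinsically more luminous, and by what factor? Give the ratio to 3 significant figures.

Star A: d = 1/p = 1/0.223″ = 4.484 pc
Star A: M = m − 5 log₁₀ d + 5 = 13.36 − 5·0.6517 + 5 = 15.102
Star B: p = 467 mas = 0.467″ → d = 1/p = 2.141 pc
Star B: M = m − 5 log₁₀ d + 5 = 1.54 − 5·0.3307 + 5 = 4.887
ΔM = M_A − M_B = 15.102 − (4.887) = 10.215; smaller M is more luminous → Star B.
L ratio = 10^(0.4 |ΔM|) = 10^4.086 = 12190

Star B is more luminous, by a factor of 12200.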